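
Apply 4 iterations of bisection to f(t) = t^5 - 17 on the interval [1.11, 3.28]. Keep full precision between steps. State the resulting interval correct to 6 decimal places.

f(1.110000) = -15.314942, f(3.280000) = 362.637599 (opposite signs)
step 1: m = 2.195000, f(m) = 33.953336 > 0 → root in [1.110000, 2.195000]
step 2: m = 1.652500, f(m) = -4.677258 < 0 → root in [1.652500, 2.195000]
step 3: m = 1.923750, f(m) = 9.347728 > 0 → root in [1.652500, 1.923750]
step 4: m = 1.788125, f(m) = 1.280555 > 0 → root in [1.652500, 1.788125]

[1.652500, 1.788125]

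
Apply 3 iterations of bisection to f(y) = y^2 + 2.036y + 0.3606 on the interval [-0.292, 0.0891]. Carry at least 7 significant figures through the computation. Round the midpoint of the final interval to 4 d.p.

-0.1729

f(-0.292000) = -0.148648, f(0.089100) = 0.549946 (opposite signs)
step 1: m = -0.101450, f(m) = 0.164340 > 0 → root in [-0.292000, -0.101450]
step 2: m = -0.196725, f(m) = -0.001231 < 0 → root in [-0.196725, -0.101450]
step 3: m = -0.149087, f(m) = 0.079285 > 0 → root in [-0.196725, -0.149087]
Midpoint of [-0.196725, -0.149087] = -0.172906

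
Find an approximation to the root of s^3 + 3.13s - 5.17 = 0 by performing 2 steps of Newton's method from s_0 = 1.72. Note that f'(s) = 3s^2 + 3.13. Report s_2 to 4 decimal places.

1.1638

Newton update: s ← s − f(s)/f'(s).
s_0 = 1.720000: f = 5.302048, f' = 12.005200 → s_1 = 1.720000 - (5.302048)/(12.005200) = 1.278354
s_1 = 1.278354: f = 0.920320, f' = 8.032567 → s_2 = 1.278354 - (0.920320)/(8.032567) = 1.163780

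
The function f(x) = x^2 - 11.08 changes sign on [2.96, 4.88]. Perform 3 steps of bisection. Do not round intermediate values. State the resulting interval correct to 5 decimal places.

[3.20000, 3.44000]

f(2.960000) = -2.318400, f(4.880000) = 12.734400 (opposite signs)
step 1: m = 3.920000, f(m) = 4.286400 > 0 → root in [2.960000, 3.920000]
step 2: m = 3.440000, f(m) = 0.753600 > 0 → root in [2.960000, 3.440000]
step 3: m = 3.200000, f(m) = -0.840000 < 0 → root in [3.200000, 3.440000]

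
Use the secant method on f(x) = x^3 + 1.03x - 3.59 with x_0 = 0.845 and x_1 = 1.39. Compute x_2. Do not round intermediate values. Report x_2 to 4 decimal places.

1.2813

Secant update: x_(k+1) = x_k − f(x_k)·(x_k − x_(k-1))/(f(x_k) − f(x_(k-1))).
f(x_0) = -2.116299, f(x_1) = 0.527319
x_2 = 1.390000 - (0.527319)·(1.390000 - 0.845000)/(0.527319 - (-2.116299)) = 1.281290; f(x_2) = -0.166775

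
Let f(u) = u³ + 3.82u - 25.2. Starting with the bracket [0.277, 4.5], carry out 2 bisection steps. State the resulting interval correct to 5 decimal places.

[2.38850, 3.44425]

f(0.277000) = -24.120606, f(4.500000) = 83.115000 (opposite signs)
step 1: m = 2.388500, f(m) = -2.449699 < 0 → root in [2.388500, 4.500000]
step 2: m = 3.444250, f(m) = 28.815684 > 0 → root in [2.388500, 3.444250]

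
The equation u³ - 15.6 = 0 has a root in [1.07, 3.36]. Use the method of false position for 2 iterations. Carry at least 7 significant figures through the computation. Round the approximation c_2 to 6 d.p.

2.333954

f(1.070000) = -14.374957, f(3.360000) = 22.333056
step 1: c = 1.966770, f(c) = -7.992169 < 0 → new bracket [1.966770, 3.360000]
step 2: c = 2.333954, f(c) = -2.886158 < 0 → new bracket [2.333954, 3.360000]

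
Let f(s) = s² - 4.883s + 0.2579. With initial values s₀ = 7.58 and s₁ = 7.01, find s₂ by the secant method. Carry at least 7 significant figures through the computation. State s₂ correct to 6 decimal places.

Secant update: s_(k+1) = s_k − f(s_k)·(s_k − s_(k-1))/(f(s_k) − f(s_(k-1))).
f(s_0) = 20.701160, f(s_1) = 15.168170
s_2 = 7.010000 - (15.168170)·(7.010000 - 7.580000)/(15.168170 - (20.701160)) = 5.447399; f(s_2) = 3.332405

5.447399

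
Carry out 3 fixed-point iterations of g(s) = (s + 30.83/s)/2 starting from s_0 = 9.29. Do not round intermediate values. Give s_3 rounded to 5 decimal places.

5.55266

s_1 = g(9.290000) = 6.304311
s_2 = g(6.304311) = 5.597308
s_3 = g(5.597308) = 5.552656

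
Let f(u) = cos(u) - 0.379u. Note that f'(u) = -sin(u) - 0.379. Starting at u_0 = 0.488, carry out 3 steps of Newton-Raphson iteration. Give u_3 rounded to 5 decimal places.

u_0 = 0.488000: f = 0.698320, f' = -0.847860 → u_1 = 0.488000 - (0.698320)/(-0.847860) = 1.311627
u_1 = 1.311627: f = -0.240828, f' = -1.345603 → u_2 = 1.311627 - (-0.240828)/(-1.345603) = 1.132652
u_2 = 1.132652: f = -0.005016, f' = -1.284541 → u_3 = 1.132652 - (-0.005016)/(-1.284541) = 1.128748

1.12875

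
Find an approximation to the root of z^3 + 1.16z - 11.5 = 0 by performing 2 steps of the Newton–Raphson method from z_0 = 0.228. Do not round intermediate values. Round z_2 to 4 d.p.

5.8584

f'(z) = 3z^2 + 1.16
z_0 = 0.228000: f = -11.223668, f' = 1.315952 → z_1 = 0.228000 - (-11.223668)/(1.315952) = 8.756934
z_1 = 8.756934: f = 670.173815, f' = 231.211675 → z_2 = 8.756934 - (670.173815)/(231.211675) = 5.858405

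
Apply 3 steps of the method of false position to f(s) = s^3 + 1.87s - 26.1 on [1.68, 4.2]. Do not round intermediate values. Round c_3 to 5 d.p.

2.69065

False-position update: c = (a·f(b) − b·f(a))/(f(b) − f(a)); replace the endpoint whose sign matches f(c).
f(1.680000) = -18.216768, f(4.200000) = 55.842000
step 1: c = 2.299863, f(c) = -9.634439 < 0 → new bracket [2.299863, 4.200000]
step 2: c = 2.579456, f(c) = -4.113775 < 0 → new bracket [2.579456, 4.200000]
step 3: c = 2.690647, f(c) = -1.589337 < 0 → new bracket [2.690647, 4.200000]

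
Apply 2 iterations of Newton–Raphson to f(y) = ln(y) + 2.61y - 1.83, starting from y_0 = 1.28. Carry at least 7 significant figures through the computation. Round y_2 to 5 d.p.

f'(y) = 1/y + 2.61
y_0 = 1.280000: f = 1.757660, f' = 3.391250 → y_1 = 1.280000 - (1.757660)/(3.391250) = 0.761707
y_1 = 0.761707: f = -0.114137, f' = 3.922840 → y_2 = 0.761707 - (-0.114137)/(3.922840) = 0.790803

0.79080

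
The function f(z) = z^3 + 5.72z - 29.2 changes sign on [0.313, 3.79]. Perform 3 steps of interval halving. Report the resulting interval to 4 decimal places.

f(0.313000) = -27.378976, f(3.790000) = 46.918739 (opposite signs)
step 1: m = 2.051500, f(m) = -8.831370 < 0 → root in [2.051500, 3.790000]
step 2: m = 2.920750, f(m) = 12.422967 > 0 → root in [2.051500, 2.920750]
step 3: m = 2.486125, f(m) = 0.386920 > 0 → root in [2.051500, 2.486125]

[2.0515, 2.4861]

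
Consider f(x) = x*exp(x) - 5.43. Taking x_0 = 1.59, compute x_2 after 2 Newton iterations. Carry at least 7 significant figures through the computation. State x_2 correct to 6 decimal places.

1.374732

Newton update: x ← x − f(x)/f'(x).
f'(x) = (x+1)*exp(x)
x_0 = 1.590000: f = 2.366961, f' = 12.700710 → x_1 = 1.590000 - (2.366961)/(12.700710) = 1.403636
x_1 = 1.403636: f = 0.282754, f' = 9.782724 → x_2 = 1.403636 - (0.282754)/(9.782724) = 1.374732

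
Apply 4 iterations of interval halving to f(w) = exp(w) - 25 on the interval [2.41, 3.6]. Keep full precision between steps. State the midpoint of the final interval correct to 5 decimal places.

3.19094

f(2.410000) = -13.866039, f(3.600000) = 11.598234 (opposite signs)
step 1: m = 3.005000, f(m) = -4.813784 < 0 → root in [3.005000, 3.600000]
step 2: m = 3.302500, f(m) = 2.180505 > 0 → root in [3.005000, 3.302500]
step 3: m = 3.153750, f(m) = -1.576261 < 0 → root in [3.153750, 3.302500]
step 4: m = 3.228125, f(m) = 0.232302 > 0 → root in [3.153750, 3.228125]
Midpoint of [3.153750, 3.228125] = 3.190938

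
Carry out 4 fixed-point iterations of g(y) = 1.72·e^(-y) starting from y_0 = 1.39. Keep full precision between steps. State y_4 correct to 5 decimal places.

y_1 = g(1.390000) = 0.428410
y_2 = g(0.428410) = 1.120657
y_3 = g(1.120657) = 0.560833
y_4 = g(0.560833) = 0.981662

0.98166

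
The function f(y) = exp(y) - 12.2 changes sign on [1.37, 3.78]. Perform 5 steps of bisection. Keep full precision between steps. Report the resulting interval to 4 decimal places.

[2.4997, 2.5750]

f(1.370000) = -8.264649, f(3.780000) = 31.616042 (opposite signs)
step 1: m = 2.575000, f(m) = 0.931317 > 0 → root in [1.370000, 2.575000]
step 2: m = 1.972500, f(m) = -5.011374 < 0 → root in [1.972500, 2.575000]
step 3: m = 2.273750, f(m) = -2.484233 < 0 → root in [2.273750, 2.575000]
step 4: m = 2.424375, f(m) = -0.904832 < 0 → root in [2.424375, 2.575000]
step 5: m = 2.499688, f(m) = -0.021312 < 0 → root in [2.499688, 2.575000]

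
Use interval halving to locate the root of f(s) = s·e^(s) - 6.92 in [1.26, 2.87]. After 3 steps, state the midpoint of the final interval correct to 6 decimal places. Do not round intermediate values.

1.561875

f(1.260000) = -2.477969, f(2.870000) = 43.698242 (opposite signs)
step 1: m = 2.065000, f(m) = 9.363140 > 0 → root in [1.260000, 2.065000]
step 2: m = 1.662500, f(m) = 1.845491 > 0 → root in [1.260000, 1.662500]
step 3: m = 1.461250, f(m) = -0.620047 < 0 → root in [1.461250, 1.662500]
Midpoint of [1.461250, 1.662500] = 1.561875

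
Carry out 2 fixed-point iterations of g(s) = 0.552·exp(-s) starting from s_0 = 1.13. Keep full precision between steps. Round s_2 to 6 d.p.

0.461847

s_1 = g(1.130000) = 0.178314
s_2 = g(0.178314) = 0.461847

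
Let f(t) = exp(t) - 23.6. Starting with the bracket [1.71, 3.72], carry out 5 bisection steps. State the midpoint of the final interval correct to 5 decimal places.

f(1.710000) = -18.071039, f(3.720000) = 17.664394 (opposite signs)
step 1: m = 2.715000, f(m) = -8.495390 < 0 → root in [2.715000, 3.720000]
step 2: m = 3.217500, f(m) = 1.365628 > 0 → root in [2.715000, 3.217500]
step 3: m = 2.966250, f(m) = -4.181038 < 0 → root in [2.966250, 3.217500]
step 4: m = 3.091875, f(m) = -1.581676 < 0 → root in [3.091875, 3.217500]
step 5: m = 3.154688, f(m) = -0.154291 < 0 → root in [3.154688, 3.217500]
Midpoint of [3.154688, 3.217500] = 3.186094

3.18609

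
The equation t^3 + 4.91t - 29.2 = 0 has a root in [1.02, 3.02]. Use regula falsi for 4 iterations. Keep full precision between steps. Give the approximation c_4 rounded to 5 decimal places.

f(1.020000) = -23.130592, f(3.020000) = 13.171808
step 1: c = 2.294329, f(c) = -5.857631 < 0 → new bracket [2.294329, 3.020000]
step 2: c = 2.517704, f(c) = -0.878760 < 0 → new bracket [2.517704, 3.020000]
step 3: c = 2.549119, f(c) = -0.119626 < 0 → new bracket [2.549119, 3.020000]
step 4: c = 2.553357, f(c) = -0.016063 < 0 → new bracket [2.553357, 3.020000]

2.55336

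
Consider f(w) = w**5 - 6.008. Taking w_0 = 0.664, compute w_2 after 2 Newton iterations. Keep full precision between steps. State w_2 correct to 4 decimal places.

5.3707

Newton update: w ← w − f(w)/f'(w).
f'(w) = 5w**4
w_0 = 0.664000: f = -5.878926, f' = 0.971946 → w_1 = 0.664000 - (-5.878926)/(0.971946) = 6.712611
w_1 = 6.712611: f = 13622.782522, f' = 10151.631799 → w_2 = 6.712611 - (13622.782522)/(10151.631799) = 5.370680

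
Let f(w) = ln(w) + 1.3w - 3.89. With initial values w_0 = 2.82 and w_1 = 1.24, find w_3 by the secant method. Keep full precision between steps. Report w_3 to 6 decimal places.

f(w_0) = 0.812737, f(w_1) = -2.062889
w_2 = 1.240000 - (-2.062889)·(1.240000 - 2.820000)/(-2.062889 - (0.812737)) = 2.373445; f(w_2) = 0.059821
w_3 = 2.373445 - (0.059821)·(2.373445 - 1.240000)/(0.059821 - (-2.062889)) = 2.341503; f(w_3) = 0.004747

2.341503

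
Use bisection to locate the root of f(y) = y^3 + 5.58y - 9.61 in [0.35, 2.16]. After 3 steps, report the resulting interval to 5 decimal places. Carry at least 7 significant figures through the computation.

[1.25500, 1.48125]

f(0.350000) = -7.614125, f(2.160000) = 12.520496 (opposite signs)
step 1: m = 1.255000, f(m) = -0.630444 < 0 → root in [1.255000, 2.160000]
step 2: m = 1.707500, f(m) = 4.896162 > 0 → root in [1.255000, 1.707500]
step 3: m = 1.481250, f(m) = 1.905388 > 0 → root in [1.255000, 1.481250]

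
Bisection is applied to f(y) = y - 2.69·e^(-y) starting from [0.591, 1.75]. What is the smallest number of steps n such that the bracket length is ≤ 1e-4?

14

Initial width b − a = 1.75 − 0.591 = 1.159000.
After n steps the width is (b−a)/2^n; need (b−a)/2^n ≤ 1e-4.
So n ≥ log₂(1.159000/1e-4) = log₂(11590.0000) ≈ 13.5006.
Hence n = 14.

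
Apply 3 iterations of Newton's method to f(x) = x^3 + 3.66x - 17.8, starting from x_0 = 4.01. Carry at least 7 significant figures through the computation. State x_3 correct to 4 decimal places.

f'(x) = 3x^2 + 3.66
x_0 = 4.010000: f = 61.357801, f' = 51.900300 → x_1 = 4.010000 - (61.357801)/(51.900300) = 2.827776
x_1 = 2.827776: f = 15.161443, f' = 27.648945 → x_2 = 2.827776 - (15.161443)/(27.648945) = 2.279420
x_2 = 2.279420: f = 2.385994, f' = 19.247272 → x_3 = 2.279420 - (2.385994)/(19.247272) = 2.155455

2.1555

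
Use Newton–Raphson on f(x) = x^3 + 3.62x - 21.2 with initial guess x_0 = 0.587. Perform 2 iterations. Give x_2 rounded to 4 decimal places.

f'(x) = 3x^2 + 3.62
x_0 = 0.587000: f = -18.872798, f' = 4.653707 → x_1 = 0.587000 - (-18.872798)/(4.653707) = 4.642433
x_1 = 4.642433: f = 95.660194, f' = 68.276559 → x_2 = 4.642433 - (95.660194)/(68.276559) = 3.241364

3.2414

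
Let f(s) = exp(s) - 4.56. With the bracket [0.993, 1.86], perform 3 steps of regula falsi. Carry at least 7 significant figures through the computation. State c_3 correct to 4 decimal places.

f(0.993000) = -1.860680, f(1.860000) = 1.863737
step 1: c = 1.426144, f(c) = -0.397382 < 0 → new bracket [1.426144, 1.860000]
step 2: c = 1.502393, f(c) = -0.067576 < 0 → new bracket [1.502393, 1.860000]
step 3: c = 1.514905, f(c) = -0.011011 < 0 → new bracket [1.514905, 1.860000]

1.5149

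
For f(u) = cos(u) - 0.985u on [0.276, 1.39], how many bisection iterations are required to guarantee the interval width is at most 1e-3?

Initial width b − a = 1.39 − 0.276 = 1.114000.
After n steps the width is (b−a)/2^n; need (b−a)/2^n ≤ 1e-3.
So n ≥ log₂(1.114000/1e-3) = log₂(1114.0000) ≈ 10.1215.
Hence n = 11.

11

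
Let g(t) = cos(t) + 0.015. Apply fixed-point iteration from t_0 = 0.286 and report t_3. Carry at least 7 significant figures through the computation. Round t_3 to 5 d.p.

t_1 = g(0.286000) = 0.974380
t_2 = g(0.974380) = 0.576681
t_3 = g(0.576681) = 0.853277

0.85328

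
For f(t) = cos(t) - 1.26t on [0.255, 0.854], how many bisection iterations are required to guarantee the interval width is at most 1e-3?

Initial width b − a = 0.854 − 0.255 = 0.599000.
After n steps the width is (b−a)/2^n; need (b−a)/2^n ≤ 1e-3.
So n ≥ log₂(0.599000/1e-3) = log₂(599.0000) ≈ 9.2264.
Hence n = 10.

10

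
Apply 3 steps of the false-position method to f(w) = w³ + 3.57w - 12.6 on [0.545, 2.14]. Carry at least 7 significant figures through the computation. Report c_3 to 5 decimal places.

f(0.545000) = -10.492471, f(2.140000) = 4.840144
step 1: c = 1.636496, f(c) = -2.374975 < 0 → new bracket [1.636496, 2.140000]
step 2: c = 1.802233, f(c) = -0.312299 < 0 → new bracket [1.802233, 2.140000]
step 3: c = 1.822705, f(c) = -0.037448 < 0 → new bracket [1.822705, 2.140000]

1.82271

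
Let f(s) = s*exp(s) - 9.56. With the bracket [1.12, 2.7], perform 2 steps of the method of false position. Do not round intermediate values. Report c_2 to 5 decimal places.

1.53701

f(1.120000) = -6.127363, f(2.700000) = 30.615276
step 1: c = 1.383488, f(c) = -4.041559 < 0 → new bracket [1.383488, 2.700000]
step 2: c = 1.537015, f(c) = -2.411826 < 0 → new bracket [1.537015, 2.700000]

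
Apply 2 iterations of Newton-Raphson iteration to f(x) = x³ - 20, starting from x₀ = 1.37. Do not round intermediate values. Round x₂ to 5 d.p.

f'(x) = 3x²
x_0 = 1.370000: f = -17.428647, f' = 5.630700 → x_1 = 1.370000 - (-17.428647)/(5.630700) = 4.465290
x_1 = 4.465290: f = 69.032565, f' = 59.816433 → x_2 = 4.465290 - (69.032565)/(59.816433) = 3.311216

3.31122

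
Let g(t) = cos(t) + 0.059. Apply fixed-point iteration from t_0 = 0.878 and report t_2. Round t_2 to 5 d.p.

t_1 = g(0.878000) = 0.697691
t_2 = g(0.697691) = 0.825327

0.82533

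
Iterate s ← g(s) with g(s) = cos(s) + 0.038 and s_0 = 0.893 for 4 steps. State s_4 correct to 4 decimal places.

0.7920

s_1 = g(0.893000) = 0.665078
s_2 = g(0.665078) = 0.824869
s_3 = g(0.824869) = 0.716653
s_4 = g(0.716653) = 0.792008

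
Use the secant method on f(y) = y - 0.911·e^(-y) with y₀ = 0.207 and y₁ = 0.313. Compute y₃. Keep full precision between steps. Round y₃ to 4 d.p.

0.5335

Secant update: y_(k+1) = y_k − f(y_k)·(y_k − y_(k-1))/(f(y_k) − f(y_(k-1))).
f(y_0) = -0.533661, f(y_1) = -0.353169
y_2 = 0.313000 - (-0.353169)·(0.313000 - 0.207000)/(-0.353169 - (-0.533661)) = 0.520410; f(y_2) = -0.020976
y_3 = 0.520410 - (-0.020976)·(0.520410 - 0.313000)/(-0.020976 - (-0.353169)) = 0.533507; f(y_3) = -0.000835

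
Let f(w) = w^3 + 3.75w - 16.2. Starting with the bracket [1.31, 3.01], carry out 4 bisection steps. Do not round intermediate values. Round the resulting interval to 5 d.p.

[1.94750, 2.05375]

f(1.310000) = -9.039409, f(3.010000) = 22.358401 (opposite signs)
step 1: m = 2.160000, f(m) = 1.977696 > 0 → root in [1.310000, 2.160000]
step 2: m = 1.735000, f(m) = -4.471010 < 0 → root in [1.735000, 2.160000]
step 3: m = 1.947500, f(m) = -1.510482 < 0 → root in [1.947500, 2.160000]
step 4: m = 2.053750, f(m) = 0.164052 > 0 → root in [1.947500, 2.053750]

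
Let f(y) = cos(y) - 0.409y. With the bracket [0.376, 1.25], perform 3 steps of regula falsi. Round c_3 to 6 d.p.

1.102826

f(0.376000) = 0.776357, f(1.250000) = -0.195928
step 1: c = 1.073878, f(c) = 0.037503 > 0 → new bracket [1.073878, 1.250000]
step 2: c = 1.102174, f(c) = 0.000869 > 0 → new bracket [1.102174, 1.250000]
step 3: c = 1.102826, f(c) = 0.000020 > 0 → new bracket [1.102826, 1.250000]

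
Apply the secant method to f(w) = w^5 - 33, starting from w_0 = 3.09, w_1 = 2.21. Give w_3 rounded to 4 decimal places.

2.0329

f(w_0) = 248.703600, f(w_1) = 19.718297
w_2 = 2.210000 - (19.718297)·(2.210000 - 3.090000)/(19.718297 - (248.703600)) = 2.134222; f(w_2) = 11.278992
w_3 = 2.134222 - (11.278992)·(2.134222 - 2.210000)/(11.278992 - (19.718297)) = 2.032945; f(w_3) = 1.723906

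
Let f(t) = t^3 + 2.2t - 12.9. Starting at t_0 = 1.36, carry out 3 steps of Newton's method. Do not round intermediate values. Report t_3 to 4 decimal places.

2.0350

Newton update: t ← t − f(t)/f'(t).
f'(t) = 3t^2 + 2.2
t_0 = 1.360000: f = -7.392544, f' = 7.748800 → t_1 = 1.360000 - (-7.392544)/(7.748800) = 2.314024
t_1 = 2.314024: f = 4.581780, f' = 18.264126 → t_2 = 2.314024 - (4.581780)/(18.264126) = 2.063162
t_2 = 2.063162: f = 0.421090, f' = 14.969914 → t_3 = 2.063162 - (0.421090)/(14.969914) = 2.035033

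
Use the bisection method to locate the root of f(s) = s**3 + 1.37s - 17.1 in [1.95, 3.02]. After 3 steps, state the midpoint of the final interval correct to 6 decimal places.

f(1.950000) = -7.013625, f(3.020000) = 14.581008 (opposite signs)
step 1: m = 2.485000, f(m) = 1.649884 > 0 → root in [1.950000, 2.485000]
step 2: m = 2.217500, f(m) = -3.157898 < 0 → root in [2.217500, 2.485000]
step 3: m = 2.351250, f(m) = -0.880192 < 0 → root in [2.351250, 2.485000]
Midpoint of [2.351250, 2.485000] = 2.418125

2.418125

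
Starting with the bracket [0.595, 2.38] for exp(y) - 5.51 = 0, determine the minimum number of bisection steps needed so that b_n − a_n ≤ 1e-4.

15

Initial width b − a = 2.38 − 0.595 = 1.785000.
After n steps the width is (b−a)/2^n; need (b−a)/2^n ≤ 1e-4.
So n ≥ log₂(1.785000/1e-4) = log₂(17850.0000) ≈ 14.1236.
Hence n = 15.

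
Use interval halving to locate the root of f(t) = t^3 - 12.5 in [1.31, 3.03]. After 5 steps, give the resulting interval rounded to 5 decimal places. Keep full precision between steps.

[2.27750, 2.33125]

f(1.310000) = -10.251909, f(3.030000) = 15.318127 (opposite signs)
step 1: m = 2.170000, f(m) = -2.281687 < 0 → root in [2.170000, 3.030000]
step 2: m = 2.600000, f(m) = 5.076000 > 0 → root in [2.170000, 2.600000]
step 3: m = 2.385000, f(m) = 1.066417 > 0 → root in [2.170000, 2.385000]
step 4: m = 2.277500, f(m) = -0.686593 < 0 → root in [2.277500, 2.385000]
step 5: m = 2.331250, f(m) = 0.169706 > 0 → root in [2.277500, 2.331250]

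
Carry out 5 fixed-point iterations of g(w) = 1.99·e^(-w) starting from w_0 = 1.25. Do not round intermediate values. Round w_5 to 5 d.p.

w_1 = g(1.250000) = 0.570145
w_2 = g(0.570145) = 1.125233
w_3 = g(1.125233) = 0.645908
w_4 = g(0.645908) = 1.043131
w_5 = g(1.043131) = 0.701176

0.70118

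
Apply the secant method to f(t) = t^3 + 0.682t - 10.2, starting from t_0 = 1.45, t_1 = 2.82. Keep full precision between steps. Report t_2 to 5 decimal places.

1.86566

f(t_0) = -6.162475, f(t_1) = 14.149008
t_2 = 2.820000 - (14.149008)·(2.820000 - 1.450000)/(14.149008 - (-6.162475)) = 1.865656; f(t_2) = -2.433885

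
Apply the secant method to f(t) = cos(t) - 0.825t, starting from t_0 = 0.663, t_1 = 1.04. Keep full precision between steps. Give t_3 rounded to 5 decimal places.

0.82337

f(t_0) = 0.241174, f(t_1) = -0.351780
t_2 = 1.040000 - (-0.351780)·(1.040000 - 0.663000)/(-0.351780 - (0.241174)) = 0.816339; f(t_2) = 0.011414
t_3 = 0.816339 - (0.011414)·(0.816339 - 1.040000)/(0.011414 - (-0.351780)) = 0.823368; f(t_3) = 0.000477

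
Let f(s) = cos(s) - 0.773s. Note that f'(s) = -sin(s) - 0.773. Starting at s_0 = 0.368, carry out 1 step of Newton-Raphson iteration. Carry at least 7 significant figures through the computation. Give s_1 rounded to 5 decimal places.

s_0 = 0.368000: f = 0.648585, f' = -1.132750 → s_1 = 0.368000 - (0.648585)/(-1.132750) = 0.940575

0.94058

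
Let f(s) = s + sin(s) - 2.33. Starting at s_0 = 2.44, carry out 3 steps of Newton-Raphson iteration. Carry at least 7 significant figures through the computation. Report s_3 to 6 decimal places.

Newton update: s ← s − f(s)/f'(s).
f'(s) = 1 + cos(s)
s_0 = 2.440000: f = 0.755435, f' = 0.236185 → s_1 = 2.440000 - (0.755435)/(0.236185) = -0.758491
s_1 = -0.758491: f = -3.776318, f' = 1.725875 → s_2 = -0.758491 - (-3.776318)/(1.725875) = 1.429569
s_2 = 1.429569: f = 0.089613, f' = 1.140758 → s_3 = 1.429569 - (0.089613)/(1.140758) = 1.351013

1.351013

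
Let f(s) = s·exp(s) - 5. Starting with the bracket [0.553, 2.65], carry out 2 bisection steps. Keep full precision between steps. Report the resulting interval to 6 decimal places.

[1.077250, 1.601500]

f(0.553000) = -4.038631, f(2.650000) = 32.508202 (opposite signs)
step 1: m = 1.601500, f(m) = 2.944189 > 0 → root in [0.553000, 1.601500]
step 2: m = 1.077250, f(m) = -1.836555 < 0 → root in [1.077250, 1.601500]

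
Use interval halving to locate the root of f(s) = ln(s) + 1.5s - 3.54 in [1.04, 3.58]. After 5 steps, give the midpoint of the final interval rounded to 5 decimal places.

1.95281

f(1.040000) = -1.940779, f(3.580000) = 3.105363 (opposite signs)
step 1: m = 2.310000, f(m) = 0.762248 > 0 → root in [1.040000, 2.310000]
step 2: m = 1.675000, f(m) = -0.511687 < 0 → root in [1.675000, 2.310000]
step 3: m = 1.992500, f(m) = 0.138140 > 0 → root in [1.675000, 1.992500]
step 4: m = 1.833750, f(m) = -0.183012 < 0 → root in [1.833750, 1.992500]
step 5: m = 1.913125, f(m) = -0.021574 < 0 → root in [1.913125, 1.992500]
Midpoint of [1.913125, 1.992500] = 1.952813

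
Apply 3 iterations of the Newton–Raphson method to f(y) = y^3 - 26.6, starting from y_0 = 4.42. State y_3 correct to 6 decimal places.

2.985888

Newton update: y ← y − f(y)/f'(y).
f'(y) = 3y^2
y_0 = 4.420000: f = 59.750888, f' = 58.609200 → y_1 = 4.420000 - (59.750888)/(58.609200) = 3.400520
y_1 = 3.400520: f = 12.722048, f' = 34.690616 → y_2 = 3.400520 - (12.722048)/(34.690616) = 3.033792
y_2 = 3.033792: f = 1.322687, f' = 27.611673 → y_3 = 3.033792 - (1.322687)/(27.611673) = 2.985888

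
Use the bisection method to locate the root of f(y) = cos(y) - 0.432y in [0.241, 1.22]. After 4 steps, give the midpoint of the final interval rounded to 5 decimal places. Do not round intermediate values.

1.06703

f(0.241000) = 0.866988, f(1.220000) = -0.183394 (opposite signs)
step 1: m = 0.730500, f(m) = 0.429265 > 0 → root in [0.730500, 1.220000]
step 2: m = 0.975250, f(m) = 0.139653 > 0 → root in [0.975250, 1.220000]
step 3: m = 1.097625, f(m) = -0.018463 < 0 → root in [0.975250, 1.097625]
step 4: m = 1.036437, f(m) = 0.061548 > 0 → root in [1.036437, 1.097625]
Midpoint of [1.036437, 1.097625] = 1.067031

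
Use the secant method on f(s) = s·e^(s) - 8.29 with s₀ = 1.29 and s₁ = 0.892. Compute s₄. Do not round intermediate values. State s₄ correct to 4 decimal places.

f(s_0) = -3.603705, f(s_1) = -6.113516
s_2 = 0.892000 - (-6.113516)·(0.892000 - 1.290000)/(-6.113516 - (-3.603705)) = 1.861467; f(s_2) = 3.685135
s_3 = 1.861467 - (3.685135)·(1.861467 - 0.892000)/(3.685135 - (-6.113516)) = 1.496864; f(s_3) = -1.602523
s_4 = 1.496864 - (-1.602523)·(1.496864 - 1.861467)/(-1.602523 - (3.685135)) = 1.607364; f(s_4) = -0.269830

1.6074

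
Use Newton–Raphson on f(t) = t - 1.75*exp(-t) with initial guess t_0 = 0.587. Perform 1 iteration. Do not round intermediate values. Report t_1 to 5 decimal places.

Newton update: t ← t − f(t)/f'(t).
f'(t) = 1 + 1.75*exp(-t)
t_0 = 0.587000: f = -0.385987, f' = 1.972987 → t_1 = 0.587000 - (-0.385987)/(1.972987) = 0.782636

0.78264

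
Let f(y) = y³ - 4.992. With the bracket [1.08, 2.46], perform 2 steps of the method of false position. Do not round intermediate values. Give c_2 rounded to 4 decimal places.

1.6189

f(1.080000) = -3.732288, f(2.460000) = 9.894936
step 1: c = 1.457961, f(c) = -1.892886 < 0 → new bracket [1.457961, 2.460000]
step 2: c = 1.618868, f(c) = -0.749378 < 0 → new bracket [1.618868, 2.460000]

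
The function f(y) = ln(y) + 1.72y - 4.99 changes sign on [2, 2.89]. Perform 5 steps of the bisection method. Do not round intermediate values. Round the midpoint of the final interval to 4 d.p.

f(2.000000) = -0.856853, f(2.890000) = 1.042057 (opposite signs)
step 1: m = 2.445000, f(m) = 0.109445 > 0 → root in [2.000000, 2.445000]
step 2: m = 2.222500, f(m) = -0.368667 < 0 → root in [2.222500, 2.445000]
step 3: m = 2.333750, f(m) = -0.128474 < 0 → root in [2.333750, 2.445000]
step 4: m = 2.389375, f(m) = -0.009243 < 0 → root in [2.389375, 2.445000]
step 5: m = 2.417188, f(m) = 0.050167 > 0 → root in [2.389375, 2.417188]
Midpoint of [2.389375, 2.417188] = 2.403281

2.4033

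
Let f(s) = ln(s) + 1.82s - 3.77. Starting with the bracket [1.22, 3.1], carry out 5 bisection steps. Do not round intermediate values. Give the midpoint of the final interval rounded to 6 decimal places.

1.778125

f(1.220000) = -1.350749, f(3.100000) = 3.003402 (opposite signs)
step 1: m = 2.160000, f(m) = 0.931308 > 0 → root in [1.220000, 2.160000]
step 2: m = 1.690000, f(m) = -0.169471 < 0 → root in [1.690000, 2.160000]
step 3: m = 1.925000, f(m) = 0.388426 > 0 → root in [1.690000, 1.925000]
step 4: m = 1.807500, f(m) = 0.111595 > 0 → root in [1.690000, 1.807500]
step 5: m = 1.748750, f(m) = -0.028374 < 0 → root in [1.748750, 1.807500]
Midpoint of [1.748750, 1.807500] = 1.778125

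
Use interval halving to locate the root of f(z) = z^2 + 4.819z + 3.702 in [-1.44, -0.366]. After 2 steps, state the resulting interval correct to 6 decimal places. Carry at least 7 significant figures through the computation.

f(-1.440000) = -1.163760, f(-0.366000) = 2.072202 (opposite signs)
step 1: m = -0.903000, f(m) = 0.165852 > 0 → root in [-1.440000, -0.903000]
step 2: m = -1.171500, f(m) = -0.571046 < 0 → root in [-1.171500, -0.903000]

[-1.171500, -0.903000]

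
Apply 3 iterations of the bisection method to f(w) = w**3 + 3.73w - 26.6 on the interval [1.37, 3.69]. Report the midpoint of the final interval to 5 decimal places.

2.67500

f(1.370000) = -18.918547, f(3.690000) = 37.407109 (opposite signs)
step 1: m = 2.530000, f(m) = -0.968823 < 0 → root in [2.530000, 3.690000]
step 2: m = 3.110000, f(m) = 15.080531 > 0 → root in [2.530000, 3.110000]
step 3: m = 2.820000, f(m) = 6.344368 > 0 → root in [2.530000, 2.820000]
Midpoint of [2.530000, 2.820000] = 2.675000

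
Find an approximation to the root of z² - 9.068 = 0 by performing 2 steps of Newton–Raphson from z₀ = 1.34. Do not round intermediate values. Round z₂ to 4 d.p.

Newton update: z ← z − f(z)/f'(z).
f'(z) = 2z
z_0 = 1.340000: f = -7.272400, f' = 2.680000 → z_1 = 1.340000 - (-7.272400)/(2.680000) = 4.053582
z_1 = 4.053582: f = 7.363528, f' = 8.107164 → z_2 = 4.053582 - (7.363528)/(8.107164) = 3.145308

3.1453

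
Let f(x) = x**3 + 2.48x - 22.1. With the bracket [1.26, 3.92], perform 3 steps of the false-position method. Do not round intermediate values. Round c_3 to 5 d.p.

f(1.260000) = -16.974824, f(3.920000) = 47.857888
step 1: c = 1.956454, f(c) = -9.759245 < 0 → new bracket [1.956454, 3.920000]
step 2: c = 2.289042, f(c) = -4.429258 < 0 → new bracket [2.289042, 3.920000]
step 3: c = 2.427201, f(c) = -1.781169 < 0 → new bracket [2.427201, 3.920000]

2.42720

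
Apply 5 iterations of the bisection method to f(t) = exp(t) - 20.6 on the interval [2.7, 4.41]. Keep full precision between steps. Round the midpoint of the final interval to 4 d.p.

f(2.700000) = -5.720268, f(4.410000) = 61.669464 (opposite signs)
step 1: m = 3.555000, f(m) = 14.387820 > 0 → root in [2.700000, 3.555000]
step 2: m = 3.127500, f(m) = 2.216866 > 0 → root in [2.700000, 3.127500]
step 3: m = 2.913750, f(m) = -2.174234 < 0 → root in [2.913750, 3.127500]
step 4: m = 3.020625, f(m) = -0.095897 < 0 → root in [3.020625, 3.127500]
step 5: m = 3.074063, f(m) = 1.029595 > 0 → root in [3.020625, 3.074063]
Midpoint of [3.020625, 3.074063] = 3.047344

3.0473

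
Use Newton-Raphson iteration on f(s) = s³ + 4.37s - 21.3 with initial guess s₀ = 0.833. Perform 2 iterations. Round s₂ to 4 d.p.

f'(s) = 3s² + 4.37
s_0 = 0.833000: f = -17.081780, f' = 6.451667 → s_1 = 0.833000 - (-17.081780)/(6.451667) = 3.480654
s_1 = 3.480654: f = 36.078406, f' = 40.714852 → s_2 = 3.480654 - (36.078406)/(40.714852) = 2.594530

2.5945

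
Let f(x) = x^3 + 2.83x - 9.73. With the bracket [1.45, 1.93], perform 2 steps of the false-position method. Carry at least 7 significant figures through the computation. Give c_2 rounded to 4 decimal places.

f(1.450000) = -2.577875, f(1.930000) = 2.920957
step 1: c = 1.675026, f(c) = -0.290036 < 0 → new bracket [1.675026, 1.930000]
step 2: c = 1.698057, f(c) = -0.028328 < 0 → new bracket [1.698057, 1.930000]

1.6981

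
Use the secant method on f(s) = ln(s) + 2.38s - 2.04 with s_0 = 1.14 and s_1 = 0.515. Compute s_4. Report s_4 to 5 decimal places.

f(s_0) = 0.804228, f(s_1) = -1.477888
s_2 = 0.515000 - (-1.477888)·(0.515000 - 1.140000)/(-1.477888 - (0.804228)) = 0.919747; f(s_2) = 0.065342
s_3 = 0.919747 - (0.065342)·(0.919747 - 0.515000)/(0.065342 - (-1.477888)) = 0.902610; f(s_3) = 0.005746
s_4 = 0.902610 - (0.005746)·(0.902610 - 0.919747)/(0.005746 - (0.065342)) = 0.900957; f(s_4) = -0.000019

0.90096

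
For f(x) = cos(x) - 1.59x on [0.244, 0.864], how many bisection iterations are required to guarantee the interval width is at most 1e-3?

10

Initial width b − a = 0.864 − 0.244 = 0.620000.
After n steps the width is (b−a)/2^n; need (b−a)/2^n ≤ 1e-3.
So n ≥ log₂(0.620000/1e-3) = log₂(620.0000) ≈ 9.2761.
Hence n = 10.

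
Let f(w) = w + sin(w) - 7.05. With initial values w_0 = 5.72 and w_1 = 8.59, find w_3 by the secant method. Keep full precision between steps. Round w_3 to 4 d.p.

f(w_0) = -1.863882, f(w_1) = 2.281147
w_2 = 8.590000 - (2.281147)·(8.590000 - 5.720000)/(2.281147 - (-1.863882)) = 7.010544; f(w_2) = 0.625443
w_3 = 7.010544 - (0.625443)·(7.010544 - 8.590000)/(0.625443 - (2.281147)) = 6.413904; f(w_3) = -0.505749

6.4139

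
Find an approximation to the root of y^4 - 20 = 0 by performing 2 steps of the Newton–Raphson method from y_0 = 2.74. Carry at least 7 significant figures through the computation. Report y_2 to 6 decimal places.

2.135535

f'(y) = 4y^3
y_0 = 2.740000: f = 36.364058, f' = 82.283296 → y_1 = 2.740000 - (36.364058)/(82.283296) = 2.298063
y_1 = 2.298063: f = 7.889934, f' = 48.545124 → y_2 = 2.298063 - (7.889934)/(48.545124) = 2.135535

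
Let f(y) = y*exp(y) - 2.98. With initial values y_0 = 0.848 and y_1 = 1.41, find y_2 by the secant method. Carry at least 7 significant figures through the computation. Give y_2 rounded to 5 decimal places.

0.99607

f(y_0) = -0.999944, f(y_1) = 2.795297
y_2 = 1.410000 - (2.795297)·(1.410000 - 0.848000)/(2.795297 - (-0.999944)) = 0.996072; f(y_2) = -0.283011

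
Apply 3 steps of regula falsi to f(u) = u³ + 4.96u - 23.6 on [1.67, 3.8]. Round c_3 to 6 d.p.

False-position update: c = (a·f(b) − b·f(a))/(f(b) − f(a)); replace the endpoint whose sign matches f(c).
f(1.670000) = -10.659337, f(3.800000) = 50.120000
step 1: c = 2.043554, f(c) = -4.929853 < 0 → new bracket [2.043554, 3.800000]
step 2: c = 2.200849, f(c) = -2.023466 < 0 → new bracket [2.200849, 3.800000]
step 3: c = 2.262905, f(c) = -0.788250 < 0 → new bracket [2.262905, 3.800000]

2.262905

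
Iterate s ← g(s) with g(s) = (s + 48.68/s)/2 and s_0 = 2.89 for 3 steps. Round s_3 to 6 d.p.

s_1 = g(2.890000) = 9.867145
s_2 = g(9.867145) = 7.400345
s_3 = g(7.400345) = 6.989208

6.989208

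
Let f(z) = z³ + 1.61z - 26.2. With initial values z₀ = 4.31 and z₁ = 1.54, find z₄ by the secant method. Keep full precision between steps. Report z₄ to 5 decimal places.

f(z_0) = 60.802091, f(z_1) = -20.068336
z_2 = 1.540000 - (-20.068336)·(1.540000 - 4.310000)/(-20.068336 - (60.802091)) = 2.227387; f(z_2) = -11.563275
z_3 = 2.227387 - (-11.563275)·(2.227387 - 1.540000)/(-11.563275 - (-20.068336)) = 3.161942; f(z_3) = 10.503433
z_4 = 3.161942 - (10.503433)·(3.161942 - 2.227387)/(10.503433 - (-11.563275)) = 2.717107; f(z_4) = -1.765943

2.71711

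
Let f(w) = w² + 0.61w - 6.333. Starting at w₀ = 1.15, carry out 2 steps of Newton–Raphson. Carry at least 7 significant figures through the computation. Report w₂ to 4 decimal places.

Newton update: w ← w − f(w)/f'(w).
f'(w) = 2w + 0.61
w_0 = 1.150000: f = -4.309000, f' = 2.910000 → w_1 = 1.150000 - (-4.309000)/(2.910000) = 2.630756
w_1 = 2.630756: f = 2.192638, f' = 5.871512 → w_2 = 2.630756 - (2.192638)/(5.871512) = 2.257319

2.2573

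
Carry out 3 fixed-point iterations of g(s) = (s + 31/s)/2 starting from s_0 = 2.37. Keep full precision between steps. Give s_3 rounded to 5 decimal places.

5.57549

s_1 = g(2.370000) = 7.725084
s_2 = g(7.725084) = 5.868993
s_3 = g(5.868993) = 5.575495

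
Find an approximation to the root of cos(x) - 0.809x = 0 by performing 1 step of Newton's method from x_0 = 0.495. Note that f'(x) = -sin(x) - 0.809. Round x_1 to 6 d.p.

0.868444

x_0 = 0.495000: f = 0.479514, f' = -1.284032 → x_1 = 0.495000 - (0.479514)/(-1.284032) = 0.868444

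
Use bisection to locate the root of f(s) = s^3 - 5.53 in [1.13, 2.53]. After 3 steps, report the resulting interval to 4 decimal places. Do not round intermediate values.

[1.6550, 1.8300]

f(1.130000) = -4.087103, f(2.530000) = 10.664277 (opposite signs)
step 1: m = 1.830000, f(m) = 0.598487 > 0 → root in [1.130000, 1.830000]
step 2: m = 1.480000, f(m) = -2.288208 < 0 → root in [1.480000, 1.830000]
step 3: m = 1.655000, f(m) = -0.996914 < 0 → root in [1.655000, 1.830000]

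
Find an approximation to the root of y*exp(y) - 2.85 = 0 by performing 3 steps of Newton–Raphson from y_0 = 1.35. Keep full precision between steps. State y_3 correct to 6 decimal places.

f'(y) = (y+1)*exp(y)
y_0 = 1.350000: f = 2.357524, f' = 9.064950 → y_1 = 1.350000 - (2.357524)/(9.064950) = 1.089930
y_1 = 1.089930: f = 0.391522, f' = 6.215587 → y_2 = 1.089930 - (0.391522)/(6.215587) = 1.026939
y_2 = 1.026939: f = 0.017734, f' = 5.660240 → y_3 = 1.026939 - (0.017734)/(5.660240) = 1.023806

1.023806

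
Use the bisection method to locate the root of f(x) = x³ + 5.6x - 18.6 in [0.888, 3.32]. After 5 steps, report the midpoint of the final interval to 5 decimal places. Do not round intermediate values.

1.99000

f(0.888000) = -12.926973, f(3.320000) = 36.586368 (opposite signs)
step 1: m = 2.104000, f(m) = 2.496421 > 0 → root in [0.888000, 2.104000]
step 2: m = 1.496000, f(m) = -6.874328 < 0 → root in [1.496000, 2.104000]
step 3: m = 1.800000, f(m) = -2.688000 < 0 → root in [1.800000, 2.104000]
step 4: m = 1.952000, f(m) = -0.231087 < 0 → root in [1.952000, 2.104000]
step 5: m = 2.028000, f(m) = 1.097526 > 0 → root in [1.952000, 2.028000]
Midpoint of [1.952000, 2.028000] = 1.990000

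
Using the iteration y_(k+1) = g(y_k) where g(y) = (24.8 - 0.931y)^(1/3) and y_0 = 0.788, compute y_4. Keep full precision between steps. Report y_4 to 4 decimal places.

y_1 = g(0.788000) = 2.887156
y_2 = g(2.887156) = 2.806789
y_3 = g(2.806789) = 2.809951
y_4 = g(2.809951) = 2.809827

2.8098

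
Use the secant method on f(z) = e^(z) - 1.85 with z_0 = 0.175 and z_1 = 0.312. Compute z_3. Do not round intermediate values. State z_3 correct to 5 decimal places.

Secant update: z_(k+1) = z_k − f(z_k)·(z_k − z_(k-1))/(f(z_k) − f(z_(k-1))).
f(z_0) = -0.658754, f(z_1) = -0.483845
z_2 = 0.312000 - (-0.483845)·(0.312000 - 0.175000)/(-0.483845 - (-0.658754)) = 0.690980; f(z_2) = 0.145670
z_3 = 0.690980 - (0.145670)·(0.690980 - 0.312000)/(0.145670 - (-0.483845)) = 0.603284; f(z_3) = -0.021888

0.60328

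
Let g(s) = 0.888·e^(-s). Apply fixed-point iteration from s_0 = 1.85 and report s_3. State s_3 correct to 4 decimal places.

s_1 = g(1.850000) = 0.139627
s_2 = g(0.139627) = 0.772278
s_3 = g(0.772278) = 0.410220

0.4102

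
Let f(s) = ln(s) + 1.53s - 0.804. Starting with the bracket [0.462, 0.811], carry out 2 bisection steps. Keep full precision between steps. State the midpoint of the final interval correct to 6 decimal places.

f(0.462000) = -0.869330, f(0.811000) = 0.227343 (opposite signs)
step 1: m = 0.636500, f(m) = -0.281926 < 0 → root in [0.636500, 0.811000]
step 2: m = 0.723750, f(m) = -0.019972 < 0 → root in [0.723750, 0.811000]
Midpoint of [0.723750, 0.811000] = 0.767375

0.767375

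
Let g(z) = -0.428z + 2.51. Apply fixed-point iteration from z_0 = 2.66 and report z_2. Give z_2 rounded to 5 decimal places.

1.92299

z_1 = g(2.660000) = 1.371520
z_2 = g(1.371520) = 1.922989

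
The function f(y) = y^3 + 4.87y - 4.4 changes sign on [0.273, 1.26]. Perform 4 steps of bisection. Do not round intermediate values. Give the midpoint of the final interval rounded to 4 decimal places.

f(0.273000) = -3.050144, f(1.260000) = 3.736576 (opposite signs)
step 1: m = 0.766500, f(m) = -0.216809 < 0 → root in [0.766500, 1.260000]
step 2: m = 1.013250, f(m) = 1.574807 > 0 → root in [0.766500, 1.013250]
step 3: m = 0.889875, f(m) = 0.638363 > 0 → root in [0.766500, 0.889875]
step 4: m = 0.828187, f(m) = 0.201322 > 0 → root in [0.766500, 0.828187]
Midpoint of [0.766500, 0.828187] = 0.797344

0.7973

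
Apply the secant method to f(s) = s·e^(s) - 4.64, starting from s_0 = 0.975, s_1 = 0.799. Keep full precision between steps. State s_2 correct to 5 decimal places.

1.42239

f(s_0) = -2.055112, f(s_1) = -2.863570
s_2 = 0.799000 - (-2.863570)·(0.799000 - 0.975000)/(-2.863570 - (-2.055112)) = 1.422394; f(s_2) = 1.258725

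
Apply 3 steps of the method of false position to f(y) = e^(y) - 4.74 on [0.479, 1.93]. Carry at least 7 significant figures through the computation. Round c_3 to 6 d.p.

1.549105

f(0.479000) = -3.125541, f(1.930000) = 2.149510
step 1: c = 1.338738, f(c) = -0.925775 < 0 → new bracket [1.338738, 1.930000]
step 2: c = 1.516729, f(c) = -0.182704 < 0 → new bracket [1.516729, 1.930000]
step 3: c = 1.549105, f(c) = -0.032746 < 0 → new bracket [1.549105, 1.930000]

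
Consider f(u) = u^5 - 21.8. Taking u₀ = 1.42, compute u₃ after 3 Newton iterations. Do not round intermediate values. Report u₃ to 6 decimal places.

1.861542

Newton update: u ← u − f(u)/f'(u).
f'(u) = 5u⁴
u_0 = 1.420000: f = -16.026466, f' = 20.329345 → u_1 = 1.420000 - (-16.026466)/(20.329345) = 2.208341
u_1 = 2.208341: f = 30.720780, f' = 118.914533 → u_2 = 2.208341 - (30.720780)/(118.914533) = 1.949998
u_2 = 1.949998: f = 6.394928, f' = 72.294755 → u_3 = 1.949998 - (6.394928)/(72.294755) = 1.861542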